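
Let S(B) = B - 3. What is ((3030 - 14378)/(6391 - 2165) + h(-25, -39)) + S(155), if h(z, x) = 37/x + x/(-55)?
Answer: 675665708/4532385 ≈ 149.08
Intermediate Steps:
h(z, x) = 37/x - x/55 (h(z, x) = 37/x + x*(-1/55) = 37/x - x/55)
S(B) = -3 + B
((3030 - 14378)/(6391 - 2165) + h(-25, -39)) + S(155) = ((3030 - 14378)/(6391 - 2165) + (37/(-39) - 1/55*(-39))) + (-3 + 155) = (-11348/4226 + (37*(-1/39) + 39/55)) + 152 = (-11348*1/4226 + (-37/39 + 39/55)) + 152 = (-5674/2113 - 514/2145) + 152 = -13256812/4532385 + 152 = 675665708/4532385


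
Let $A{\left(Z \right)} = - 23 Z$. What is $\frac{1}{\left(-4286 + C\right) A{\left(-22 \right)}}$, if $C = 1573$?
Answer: $- \frac{1}{1372778} \approx -7.2845 \cdot 10^{-7}$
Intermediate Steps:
$\frac{1}{\left(-4286 + C\right) A{\left(-22 \right)}} = \frac{1}{\left(-4286 + 1573\right) \left(\left(-23\right) \left(-22\right)\right)} = \frac{1}{\left(-2713\right) 506} = \left(- \frac{1}{2713}\right) \frac{1}{506} = - \frac{1}{1372778}$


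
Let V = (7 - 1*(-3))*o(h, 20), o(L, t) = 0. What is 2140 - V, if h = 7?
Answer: 2140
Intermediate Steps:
V = 0 (V = (7 - 1*(-3))*0 = (7 + 3)*0 = 10*0 = 0)
2140 - V = 2140 - 1*0 = 2140 + 0 = 2140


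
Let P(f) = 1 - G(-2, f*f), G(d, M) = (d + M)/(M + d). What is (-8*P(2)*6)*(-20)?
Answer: 0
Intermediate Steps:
G(d, M) = 1 (G(d, M) = (M + d)/(M + d) = 1)
P(f) = 0 (P(f) = 1 - 1*1 = 1 - 1 = 0)
(-8*P(2)*6)*(-20) = (-8*0*6)*(-20) = (0*6)*(-20) = 0*(-20) = 0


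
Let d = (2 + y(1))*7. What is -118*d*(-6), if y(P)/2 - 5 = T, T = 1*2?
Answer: 79296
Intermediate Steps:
T = 2
y(P) = 14 (y(P) = 10 + 2*2 = 10 + 4 = 14)
d = 112 (d = (2 + 14)*7 = 16*7 = 112)
-118*d*(-6) = -118*112*(-6) = -13216*(-6) = 79296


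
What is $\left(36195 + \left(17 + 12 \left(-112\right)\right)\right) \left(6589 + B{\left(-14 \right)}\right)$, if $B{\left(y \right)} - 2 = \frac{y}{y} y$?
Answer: $229326836$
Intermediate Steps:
$B{\left(y \right)} = 2 + y$ ($B{\left(y \right)} = 2 + \frac{y}{y} y = 2 + 1 y = 2 + y$)
$\left(36195 + \left(17 + 12 \left(-112\right)\right)\right) \left(6589 + B{\left(-14 \right)}\right) = \left(36195 + \left(17 + 12 \left(-112\right)\right)\right) \left(6589 + \left(2 - 14\right)\right) = \left(36195 + \left(17 - 1344\right)\right) \left(6589 - 12\right) = \left(36195 - 1327\right) 6577 = 34868 \cdot 6577 = 229326836$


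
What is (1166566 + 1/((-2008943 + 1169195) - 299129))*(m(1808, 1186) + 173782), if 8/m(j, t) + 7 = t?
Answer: 272210422762364099666/1342735983 ≈ 2.0273e+11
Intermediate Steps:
m(j, t) = 8/(-7 + t)
(1166566 + 1/((-2008943 + 1169195) - 299129))*(m(1808, 1186) + 173782) = (1166566 + 1/((-2008943 + 1169195) - 299129))*(8/(-7 + 1186) + 173782) = (1166566 + 1/(-839748 - 299129))*(8/1179 + 173782) = (1166566 + 1/(-1138877))*(8*(1/1179) + 173782) = (1166566 - 1/1138877)*(8/1179 + 173782) = (1328575186381/1138877)*(204888986/1179) = 272210422762364099666/1342735983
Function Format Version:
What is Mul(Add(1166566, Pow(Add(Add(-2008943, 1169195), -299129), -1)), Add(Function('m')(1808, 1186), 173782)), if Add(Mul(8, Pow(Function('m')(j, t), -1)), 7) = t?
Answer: Rational(272210422762364099666, 1342735983) ≈ 2.0273e+11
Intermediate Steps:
Function('m')(j, t) = Mul(8, Pow(Add(-7, t), -1))
Mul(Add(1166566, Pow(Add(Add(-2008943, 1169195), -299129), -1)), Add(Function('m')(1808, 1186), 173782)) = Mul(Add(1166566, Pow(Add(Add(-2008943, 1169195), -299129), -1)), Add(Mul(8, Pow(Add(-7, 1186), -1)), 173782)) = Mul(Add(1166566, Pow(Add(-839748, -299129), -1)), Add(Mul(8, Pow(1179, -1)), 173782)) = Mul(Add(1166566, Pow(-1138877, -1)), Add(Mul(8, Rational(1, 1179)), 173782)) = Mul(Add(1166566, Rational(-1, 1138877)), Add(Rational(8, 1179), 173782)) = Mul(Rational(1328575186381, 1138877), Rational(204888986, 1179)) = Rational(272210422762364099666, 1342735983)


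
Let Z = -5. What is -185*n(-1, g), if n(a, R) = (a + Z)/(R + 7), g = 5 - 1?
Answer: 1110/11 ≈ 100.91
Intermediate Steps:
g = 4
n(a, R) = (-5 + a)/(7 + R) (n(a, R) = (a - 5)/(R + 7) = (-5 + a)/(7 + R))
-185*n(-1, g) = -185*(-5 - 1)/(7 + 4) = -185*(-6)/11 = -185*(-6/11) = 1110/11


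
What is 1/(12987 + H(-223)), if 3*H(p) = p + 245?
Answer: 3/38983 ≈ 7.6957e-5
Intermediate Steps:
H(p) = 245/3 + p/3 (H(p) = (p + 245)/3 = (245 + p)/3 = 245/3 + p/3)
1/(12987 + H(-223)) = 1/(12987 + (245/3 + (⅓)*(-223))) = 1/(12987 + (245/3 - 223/3)) = 1/(12987 + 22/3) = 1/(38983/3) = 3/38983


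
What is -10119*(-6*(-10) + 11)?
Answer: -718449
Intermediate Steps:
-10119*(-6*(-10) + 11) = -10119*(60 + 11) = -10119*71 = -718449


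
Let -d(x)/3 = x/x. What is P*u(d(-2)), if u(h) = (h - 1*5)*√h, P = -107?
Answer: 856*I*√3 ≈ 1482.6*I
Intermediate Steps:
d(x) = -3 (d(x) = -3*x/x = -3*1 = -3)
u(h) = √h*(-5 + h) (u(h) = (h - 5)*√h = (-5 + h)*√h = √h*(-5 + h))
P*u(d(-2)) = -107*√(-3)*(-5 - 3) = -107*I*√3*(-8) = -(-856)*I*√3 = 856*I*√3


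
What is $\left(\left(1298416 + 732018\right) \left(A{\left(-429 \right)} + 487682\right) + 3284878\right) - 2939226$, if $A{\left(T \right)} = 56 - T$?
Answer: $991191220130$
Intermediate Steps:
$\left(\left(1298416 + 732018\right) \left(A{\left(-429 \right)} + 487682\right) + 3284878\right) - 2939226 = \left(\left(1298416 + 732018\right) \left(\left(56 - -429\right) + 487682\right) + 3284878\right) - 2939226 = \left(2030434 \left(\left(56 + 429\right) + 487682\right) + 3284878\right) - 2939226 = \left(2030434 \left(485 + 487682\right) + 3284878\right) - 2939226 = \left(2030434 \cdot 488167 + 3284878\right) - 2939226 = \left(991190874478 + 3284878\right) - 2939226 = 991194159356 - 2939226 = 991191220130$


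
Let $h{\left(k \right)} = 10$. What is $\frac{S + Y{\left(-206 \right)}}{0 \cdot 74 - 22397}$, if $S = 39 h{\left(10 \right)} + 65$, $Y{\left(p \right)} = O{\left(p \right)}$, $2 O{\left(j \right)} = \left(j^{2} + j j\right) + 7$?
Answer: $- \frac{85789}{44794} \approx -1.9152$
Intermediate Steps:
$O{\left(j \right)} = \frac{7}{2} + j^{2}$ ($O{\left(j \right)} = \frac{\left(j^{2} + j j\right) + 7}{2} = \frac{\left(j^{2} + j^{2}\right) + 7}{2} = \frac{2 j^{2} + 7}{2} = \frac{7 + 2 j^{2}}{2} = \frac{7}{2} + j^{2}$)
$Y{\left(p \right)} = \frac{7}{2} + p^{2}$
$S = 455$ ($S = 39 \cdot 10 + 65 = 390 + 65 = 455$)
$\frac{S + Y{\left(-206 \right)}}{0 \cdot 74 - 22397} = \frac{455 + \left(\frac{7}{2} + \left(-206\right)^{2}\right)}{0 \cdot 74 - 22397} = \frac{455 + \left(\frac{7}{2} + 42436\right)}{0 - 22397} = \frac{455 + \frac{84879}{2}}{-22397} = \frac{85789}{2} \left(- \frac{1}{22397}\right) = - \frac{85789}{44794}$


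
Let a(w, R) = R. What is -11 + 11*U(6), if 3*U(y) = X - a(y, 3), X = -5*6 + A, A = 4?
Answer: -352/3 ≈ -117.33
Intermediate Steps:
X = -26 (X = -5*6 + 4 = -30 + 4 = -26)
U(y) = -29/3 (U(y) = (-26 - 1*3)/3 = (-26 - 3)/3 = (⅓)*(-29) = -29/3)
-11 + 11*U(6) = -11 + 11*(-29/3) = -11 - 319/3 = -352/3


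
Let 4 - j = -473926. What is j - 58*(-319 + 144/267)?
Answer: 43823664/89 ≈ 4.9240e+5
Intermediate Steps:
j = 473930 (j = 4 - 1*(-473926) = 4 + 473926 = 473930)
j - 58*(-319 + 144/267) = 473930 - 58*(-319 + 144/267) = 473930 - 58*(-319 + 144*(1/267)) = 473930 - 58*(-319 + 48/89) = 473930 - 58*(-28343)/89 = 473930 - 1*(-1643894/89) = 473930 + 1643894/89 = 43823664/89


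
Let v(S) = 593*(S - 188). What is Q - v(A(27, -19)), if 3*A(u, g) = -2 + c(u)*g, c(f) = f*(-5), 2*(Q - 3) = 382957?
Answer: -1221925/6 ≈ -2.0365e+5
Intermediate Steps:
Q = 382963/2 (Q = 3 + (½)*382957 = 3 + 382957/2 = 382963/2 ≈ 1.9148e+5)
c(f) = -5*f
A(u, g) = -⅔ - 5*g*u/3 (A(u, g) = (-2 + (-5*u)*g)/3 = (-2 - 5*g*u)/3 = -⅔ - 5*g*u/3)
v(S) = -111484 + 593*S (v(S) = 593*(-188 + S) = -111484 + 593*S)
Q - v(A(27, -19)) = 382963/2 - (-111484 + 593*(-⅔ - 5/3*(-19)*27)) = 382963/2 - (-111484 + 593*(-⅔ + 855)) = 382963/2 - (-111484 + 593*(2563/3)) = 382963/2 - (-111484 + 1519859/3) = 382963/2 - 1*1185407/3 = 382963/2 - 1185407/3 = -1221925/6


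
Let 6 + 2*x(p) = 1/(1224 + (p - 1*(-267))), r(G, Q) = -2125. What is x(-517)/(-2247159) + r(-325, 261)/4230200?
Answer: -92773976219/185175555395064 ≈ -0.00050101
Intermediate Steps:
x(p) = -3 + 1/(2*(1491 + p)) (x(p) = -3 + 1/(2*(1224 + (p - 1*(-267)))) = -3 + 1/(2*(1224 + (p + 267))) = -3 + 1/(2*(1224 + (267 + p))) = -3 + 1/(2*(1491 + p)))
x(-517)/(-2247159) + r(-325, 261)/4230200 = ((-8945 - 6*(-517))/(2*(1491 - 517)))/(-2247159) - 2125/4230200 = ((1/2)*(-8945 + 3102)/974)*(-1/2247159) - 2125*1/4230200 = ((1/2)*(1/974)*(-5843))*(-1/2247159) - 85/169208 = -5843/1948*(-1/2247159) - 85/169208 = 5843/4377465732 - 85/169208 = -92773976219/185175555395064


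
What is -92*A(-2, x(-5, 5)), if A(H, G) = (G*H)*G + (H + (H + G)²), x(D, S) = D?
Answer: 276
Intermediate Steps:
A(H, G) = H + (G + H)² + H*G² (A(H, G) = H*G² + (H + (G + H)²) = H + (G + H)² + H*G²)
-92*A(-2, x(-5, 5)) = -92*(-2 + (-5 - 2)² - 2*(-5)²) = -92*(-2 + (-7)² - 2*25) = -92*(-2 + 49 - 50) = -92*(-3) = 276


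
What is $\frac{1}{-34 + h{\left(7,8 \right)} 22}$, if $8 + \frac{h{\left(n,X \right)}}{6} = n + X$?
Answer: $\frac{1}{890} \approx 0.0011236$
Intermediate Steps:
$h{\left(n,X \right)} = -48 + 6 X + 6 n$ ($h{\left(n,X \right)} = -48 + 6 \left(n + X\right) = -48 + 6 \left(X + n\right) = -48 + \left(6 X + 6 n\right) = -48 + 6 X + 6 n$)
$\frac{1}{-34 + h{\left(7,8 \right)} 22} = \frac{1}{-34 + \left(-48 + 6 \cdot 8 + 6 \cdot 7\right) 22} = \frac{1}{-34 + \left(-48 + 48 + 42\right) 22} = \frac{1}{-34 + 42 \cdot 22} = \frac{1}{-34 + 924} = \frac{1}{890}$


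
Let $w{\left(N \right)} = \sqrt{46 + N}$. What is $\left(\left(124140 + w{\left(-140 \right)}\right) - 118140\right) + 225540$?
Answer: $231540 + i \sqrt{94} \approx 2.3154 \cdot 10^{5} + 9.6954 i$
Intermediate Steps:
$\left(\left(124140 + w{\left(-140 \right)}\right) - 118140\right) + 225540 = \left(\left(124140 + \sqrt{46 - 140}\right) - 118140\right) + 225540 = \left(\left(124140 + \sqrt{-94}\right) - 118140\right) + 225540 = \left(\left(124140 + i \sqrt{94}\right) - 118140\right) + 225540 = \left(6000 + i \sqrt{94}\right) + 225540 = 231540 + i \sqrt{94}$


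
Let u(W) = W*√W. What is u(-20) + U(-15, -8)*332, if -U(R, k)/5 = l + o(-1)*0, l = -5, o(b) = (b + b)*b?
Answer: 8300 - 40*I*√5 ≈ 8300.0 - 89.443*I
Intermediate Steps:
o(b) = 2*b² (o(b) = (2*b)*b = 2*b²)
u(W) = W^(3/2)
U(R, k) = 25 (U(R, k) = -5*(-5 + (2*(-1)²)*0) = -5*(-5 + (2*1)*0) = -5*(-5 + 2*0) = -5*(-5 + 0) = -5*(-5) = 25)
u(-20) + U(-15, -8)*332 = (-20)^(3/2) + 25*332 = -40*I*√5 + 8300 = 8300 - 40*I*√5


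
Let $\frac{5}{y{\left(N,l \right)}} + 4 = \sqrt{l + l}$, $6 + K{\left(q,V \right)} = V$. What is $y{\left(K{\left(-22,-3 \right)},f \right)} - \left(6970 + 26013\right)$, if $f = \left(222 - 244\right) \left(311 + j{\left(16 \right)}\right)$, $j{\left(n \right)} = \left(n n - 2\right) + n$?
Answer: $- \frac{42185258}{1279} - \frac{i \sqrt{6391}}{2558} \approx -32983.0 - 0.031252 i$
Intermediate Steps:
$j{\left(n \right)} = -2 + n + n^{2}$ ($j{\left(n \right)} = \left(n^{2} - 2\right) + n = \left(-2 + n^{2}\right) + n = -2 + n + n^{2}$)
$K{\left(q,V \right)} = -6 + V$
$f = -12782$ ($f = \left(222 - 244\right) \left(311 + \left(-2 + 16 + 16^{2}\right)\right) = - 22 \left(311 + \left(-2 + 16 + 256\right)\right) = - 22 \left(311 + 270\right) = \left(-22\right) 581 = -12782$)
$y{\left(N,l \right)} = \frac{5}{-4 + \sqrt{2} \sqrt{l}}$ ($y{\left(N,l \right)} = \frac{5}{-4 + \sqrt{l + l}} = \frac{5}{-4 + \sqrt{2 l}} = \frac{5}{-4 + \sqrt{2} \sqrt{l}}$)
$y{\left(K{\left(-22,-3 \right)},f \right)} - \left(6970 + 26013\right) = \frac{5}{-4 + \sqrt{2} \sqrt{-12782}} - \left(6970 + 26013\right) = \frac{5}{-4 + \sqrt{2} i \sqrt{12782}} - 32983 = \frac{5}{-4 + 2 i \sqrt{6391}} - 32983 = -32983 + \frac{5}{-4 + 2 i \sqrt{6391}}$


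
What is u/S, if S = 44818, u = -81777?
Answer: -81777/44818 ≈ -1.8246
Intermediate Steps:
u/S = -81777/44818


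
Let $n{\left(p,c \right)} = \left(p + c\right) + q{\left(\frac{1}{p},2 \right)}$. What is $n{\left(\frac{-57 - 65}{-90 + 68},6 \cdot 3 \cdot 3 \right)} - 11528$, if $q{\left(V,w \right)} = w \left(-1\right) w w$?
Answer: $- \frac{126241}{11} \approx -11476.0$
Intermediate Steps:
$q{\left(V,w \right)} = - w^{3}$ ($q{\left(V,w \right)} = - w w^{2} = - w^{3}$)
$n{\left(p,c \right)} = -8 + c + p$ ($n{\left(p,c \right)} = \left(p + c\right) - 2^{3} = \left(c + p\right) - 8 = -8 + c + p$)
$n{\left(\frac{-57 - 65}{-90 + 68},6 \cdot 3 \cdot 3 \right)} - 11528 = \left(-8 + 6 \cdot 3 \cdot 3 + \frac{-57 - 65}{-90 + 68}\right) - 11528 = \left(-8 + 18 \cdot 3 - \frac{122}{-22}\right) - 11528 = \left(-8 + 54 - - \frac{61}{11}\right) - 11528 = \left(-8 + 54 + \frac{61}{11}\right) - 11528 = \frac{567}{11} - 11528 = - \frac{126241}{11}$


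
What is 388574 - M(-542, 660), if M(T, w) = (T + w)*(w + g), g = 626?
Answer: 236826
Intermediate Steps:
M(T, w) = (626 + w)*(T + w) (M(T, w) = (T + w)*(w + 626) = (T + w)*(626 + w) = (626 + w)*(T + w))
388574 - M(-542, 660) = 388574 - (660² + 626*(-542) + 626*660 - 542*660) = 388574 - (435600 - 339292 + 413160 - 357720) = 388574 - 1*151748 = 388574 - 151748 = 236826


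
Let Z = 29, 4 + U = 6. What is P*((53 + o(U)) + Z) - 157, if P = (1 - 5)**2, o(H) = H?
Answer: 1187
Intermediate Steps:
U = 2 (U = -4 + 6 = 2)
P = 16 (P = (-4)**2 = 16)
P*((53 + o(U)) + Z) - 157 = 16*((53 + 2) + 29) - 157 = 16*(55 + 29) - 157 = 16*84 - 157 = 1344 - 157 = 1187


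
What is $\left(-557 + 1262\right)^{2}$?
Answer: $497025$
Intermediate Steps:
$\left(-557 + 1262\right)^{2} = 705^{2} = 497025$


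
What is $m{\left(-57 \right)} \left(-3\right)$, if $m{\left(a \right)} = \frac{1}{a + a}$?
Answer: $\frac{1}{38} \approx 0.026316$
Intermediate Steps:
$m{\left(a \right)} = \frac{1}{2 a}$
$m{\left(-57 \right)} \left(-3\right) = \frac{1}{2 \left(-57\right)} \left(-3\right) = \frac{1}{2} \left(- \frac{1}{57}\right) \left(-3\right) = \left(- \frac{1}{114}\right) \left(-3\right) = \frac{1}{38}$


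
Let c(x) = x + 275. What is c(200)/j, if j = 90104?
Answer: 475/90104 ≈ 0.0052717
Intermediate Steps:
c(x) = 275 + x
c(200)/j = (275 + 200)/90104 = 475*(1/90104) = 475/90104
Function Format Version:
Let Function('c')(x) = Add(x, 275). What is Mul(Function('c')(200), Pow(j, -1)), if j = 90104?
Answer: Rational(475, 90104) ≈ 0.0052717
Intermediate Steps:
Function('c')(x) = Add(275, x)
Mul(Function('c')(200), Pow(j, -1)) = Mul(Add(275, 200), Pow(90104, -1)) = Mul(475, Rational(1, 90104)) = Rational(475, 90104)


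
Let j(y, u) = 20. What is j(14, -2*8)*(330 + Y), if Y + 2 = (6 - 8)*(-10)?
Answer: 6960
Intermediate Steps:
Y = 18 (Y = -2 + (6 - 8)*(-10) = -2 - 2*(-10) = -2 + 20 = 18)
j(14, -2*8)*(330 + Y) = 20*(330 + 18) = 20*348 = 6960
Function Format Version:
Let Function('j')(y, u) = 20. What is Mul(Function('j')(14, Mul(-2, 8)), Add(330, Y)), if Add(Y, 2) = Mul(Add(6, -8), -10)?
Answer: 6960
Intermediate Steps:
Y = 18 (Y = Add(-2, Mul(Add(6, -8), -10)) = Add(-2, Mul(-2, -10)) = Add(-2, 20) = 18)
Mul(Function('j')(14, Mul(-2, 8)), Add(330, Y)) = Mul(20, Add(330, 18)) = Mul(20, 348) = 6960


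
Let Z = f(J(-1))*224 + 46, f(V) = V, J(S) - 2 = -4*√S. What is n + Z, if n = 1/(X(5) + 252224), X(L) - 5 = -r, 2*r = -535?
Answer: 249466544/504993 - 896*I ≈ 494.0 - 896.0*I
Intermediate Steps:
r = -535/2 (r = (½)*(-535) = -535/2 ≈ -267.50)
J(S) = 2 - 4*√S
X(L) = 545/2 (X(L) = 5 - 1*(-535/2) = 5 + 535/2 = 545/2)
Z = 494 - 896*I (Z = (2 - 4*I)*224 + 46 = (448 - 896*I) + 46 = 494 - 896*I ≈ 494.0 - 896.0*I)
n = 2/504993 (n = 1/(545/2 + 252224) = 1/(504993/2) = 2/504993 ≈ 3.9604e-6)
n + Z = 2/504993 + (494 - 896*I) = 249466544/504993 - 896*I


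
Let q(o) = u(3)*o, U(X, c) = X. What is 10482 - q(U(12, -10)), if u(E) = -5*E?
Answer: 10662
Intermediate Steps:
q(o) = -15*o (q(o) = (-5*3)*o = -15*o)
10482 - q(U(12, -10)) = 10482 - (-15)*12 = 10482 - 1*(-180) = 10482 + 180 = 10662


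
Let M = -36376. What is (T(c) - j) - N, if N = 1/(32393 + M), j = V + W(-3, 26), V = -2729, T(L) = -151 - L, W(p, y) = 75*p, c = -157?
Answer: 11789681/3983 ≈ 2960.0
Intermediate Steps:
j = -2954 (j = -2729 + 75*(-3) = -2729 - 225 = -2954)
N = -1/3983 (N = 1/(32393 - 36376) = 1/(-3983) = -1/3983 ≈ -0.00025107)
(T(c) - j) - N = ((-151 - 1*(-157)) - 1*(-2954)) - 1*(-1/3983) = ((-151 + 157) + 2954) + 1/3983 = (6 + 2954) + 1/3983 = 2960 + 1/3983 = 11789681/3983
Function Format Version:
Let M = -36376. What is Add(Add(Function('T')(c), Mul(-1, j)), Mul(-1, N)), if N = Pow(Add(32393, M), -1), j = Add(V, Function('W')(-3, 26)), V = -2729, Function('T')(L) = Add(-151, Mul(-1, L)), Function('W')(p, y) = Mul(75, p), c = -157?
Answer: Rational(11789681, 3983) ≈ 2960.0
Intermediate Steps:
j = -2954 (j = Add(-2729, Mul(75, -3)) = Add(-2729, -225) = -2954)
N = Rational(-1, 3983) (N = Pow(Add(32393, -36376), -1) = Pow(-3983, -1) = Rational(-1, 3983) ≈ -0.00025107)
Add(Add(Function('T')(c), Mul(-1, j)), Mul(-1, N)) = Add(Add(Add(-151, Mul(-1, -157)), Mul(-1, -2954)), Mul(-1, Rational(-1, 3983))) = Add(Add(Add(-151, 157), 2954), Rational(1, 3983)) = Add(Add(6, 2954), Rational(1, 3983)) = Add(2960, Rational(1, 3983)) = Rational(11789681, 3983)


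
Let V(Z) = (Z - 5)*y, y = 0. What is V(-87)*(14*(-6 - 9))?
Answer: 0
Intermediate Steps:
V(Z) = 0 (V(Z) = (Z - 5)*0 = (-5 + Z)*0 = 0)
V(-87)*(14*(-6 - 9)) = 0*(14*(-6 - 9)) = 0*(14*(-15)) = 0*(-210) = 0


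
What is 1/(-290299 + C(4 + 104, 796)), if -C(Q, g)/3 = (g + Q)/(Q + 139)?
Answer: -247/71706565 ≈ -3.4446e-6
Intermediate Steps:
C(Q, g) = -3*(Q + g)/(139 + Q) (C(Q, g) = -3*(g + Q)/(Q + 139) = -3*(Q + g)/(139 + Q))
1/(-290299 + C(4 + 104, 796)) = 1/(-290299 + 3*(-(4 + 104) - 1*796)/(139 + (4 + 104))) = 1/(-290299 + 3*(-1*108 - 796)/(139 + 108)) = 1/(-290299 + 3*(-108 - 796)/247) = 1/(-290299 + 3*(1/247)*(-904)) = 1/(-290299 - 2712/247) = 1/(-71706565/247) = -247/71706565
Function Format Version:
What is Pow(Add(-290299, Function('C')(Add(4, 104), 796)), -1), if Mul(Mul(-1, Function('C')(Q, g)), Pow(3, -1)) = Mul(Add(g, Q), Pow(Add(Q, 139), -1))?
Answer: Rational(-247, 71706565) ≈ -3.4446e-6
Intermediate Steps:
Function('C')(Q, g) = Mul(-3, Pow(Add(139, Q), -1), Add(Q, g)) (Function('C')(Q, g) = Mul(-3, Mul(Add(g, Q), Pow(Add(Q, 139), -1))) = Mul(-3, Mul(Add(Q, g), Pow(Add(139, Q), -1))) = Mul(-3, Mul(Pow(Add(139, Q), -1), Add(Q, g))) = Mul(-3, Pow(Add(139, Q), -1), Add(Q, g)))
Pow(Add(-290299, Function('C')(Add(4, 104), 796)), -1) = Pow(Add(-290299, Mul(3, Pow(Add(139, Add(4, 104)), -1), Add(Mul(-1, Add(4, 104)), Mul(-1, 796)))), -1) = Pow(Add(-290299, Mul(3, Pow(Add(139, 108), -1), Add(Mul(-1, 108), -796))), -1) = Pow(Add(-290299, Mul(3, Pow(247, -1), Add(-108, -796))), -1) = Pow(Add(-290299, Mul(3, Rational(1, 247), -904)), -1) = Pow(Add(-290299, Rational(-2712, 247)), -1) = Pow(Rational(-71706565, 247), -1) = Rational(-247, 71706565)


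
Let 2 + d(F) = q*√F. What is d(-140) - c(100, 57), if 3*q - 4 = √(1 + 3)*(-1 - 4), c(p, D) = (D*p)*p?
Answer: -570002 - 4*I*√35 ≈ -5.7e+5 - 23.664*I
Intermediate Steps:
c(p, D) = D*p²
q = -2 (q = 4/3 + (√(1 + 3)*(-1 - 4))/3 = 4/3 + (√4*(-5))/3 = 4/3 + (2*(-5))/3 = 4/3 + (⅓)*(-10) = 4/3 - 10/3 = -2)
d(F) = -2 - 2*√F
d(-140) - c(100, 57) = (-2 - 4*I*√35) - 57*100² = (-2 - 4*I*√35) - 57*10000 = (-2 - 4*I*√35) - 1*570000 = (-2 - 4*I*√35) - 570000 = -570002 - 4*I*√35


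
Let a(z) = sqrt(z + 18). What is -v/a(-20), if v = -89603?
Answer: -89603*I*sqrt(2)/2 ≈ -63359.0*I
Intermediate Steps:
a(z) = sqrt(18 + z)
-v/a(-20) = -(-89603)/(sqrt(18 - 20)) = -(-89603)/(sqrt(-2)) = -(-89603)/(I*sqrt(2)) = -(-89603)*(-I*sqrt(2)/2) = -89603*I*sqrt(2)/2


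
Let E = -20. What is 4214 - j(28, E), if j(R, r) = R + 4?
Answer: 4182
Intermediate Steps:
j(R, r) = 4 + R
4214 - j(28, E) = 4214 - (4 + 28) = 4214 - 1*32 = 4214 - 32 = 4182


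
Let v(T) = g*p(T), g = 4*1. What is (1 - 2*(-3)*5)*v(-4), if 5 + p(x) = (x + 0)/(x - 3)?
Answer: -3844/7 ≈ -549.14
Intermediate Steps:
p(x) = -5 + x/(-3 + x) (p(x) = -5 + (x + 0)/(x - 3) = -5 + x/(-3 + x))
g = 4
v(T) = 4*(15 - 4*T)/(-3 + T) (v(T) = 4*((15 - 4*T)/(-3 + T)) = 4*(15 - 4*T)/(-3 + T))
(1 - 2*(-3)*5)*v(-4) = (1 - 2*(-3)*5)*(4*(15 - 4*(-4))/(-3 - 4)) = (1 + 6*5)*(4*(15 + 16)/(-7)) = (1 + 30)*(4*(-⅐)*31) = 31*(-124/7) = -3844/7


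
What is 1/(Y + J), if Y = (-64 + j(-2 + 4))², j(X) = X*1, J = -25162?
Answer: -1/21318 ≈ -4.6909e-5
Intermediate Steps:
j(X) = X
Y = 3844 (Y = (-64 + (-2 + 4))² = (-64 + 2)² = (-62)² = 3844)
1/(Y + J) = 1/(3844 - 25162) = 1/(-21318) = -1/21318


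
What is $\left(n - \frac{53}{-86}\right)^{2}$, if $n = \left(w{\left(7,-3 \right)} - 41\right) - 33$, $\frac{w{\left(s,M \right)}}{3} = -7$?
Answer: $\frac{65885689}{7396} \approx 8908.3$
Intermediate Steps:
$w{\left(s,M \right)} = -21$ ($w{\left(s,M \right)} = 3 \left(-7\right) = -21$)
$n = -95$ ($n = \left(-21 - 41\right) - 33 = -62 - 33 = -95$)
$\left(n - \frac{53}{-86}\right)^{2} = \left(-95 - \frac{53}{-86}\right)^{2} = \left(-95 - - \frac{53}{86}\right)^{2} = \left(-95 + \frac{53}{86}\right)^{2} = \left(- \frac{8117}{86}\right)^{2} = \frac{65885689}{7396}$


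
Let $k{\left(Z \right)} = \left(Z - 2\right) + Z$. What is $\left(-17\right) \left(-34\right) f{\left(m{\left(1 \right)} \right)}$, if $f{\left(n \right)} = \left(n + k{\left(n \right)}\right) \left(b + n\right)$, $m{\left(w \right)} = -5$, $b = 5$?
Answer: $0$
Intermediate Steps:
$k{\left(Z \right)} = -2 + 2 Z$ ($k{\left(Z \right)} = \left(-2 + Z\right) + Z = -2 + 2 Z$)
$f{\left(n \right)} = \left(-2 + 3 n\right) \left(5 + n\right)$ ($f{\left(n \right)} = \left(n + \left(-2 + 2 n\right)\right) \left(5 + n\right) = \left(-2 + 3 n\right) \left(5 + n\right)$)
$\left(-17\right) \left(-34\right) f{\left(m{\left(1 \right)} \right)} = \left(-17\right) \left(-34\right) \left(-10 + 3 \left(-5\right)^{2} + 13 \left(-5\right)\right) = 578 \left(-10 + 3 \cdot 25 - 65\right) = 578 \left(-10 + 75 - 65\right) = 578 \cdot 0 = 0$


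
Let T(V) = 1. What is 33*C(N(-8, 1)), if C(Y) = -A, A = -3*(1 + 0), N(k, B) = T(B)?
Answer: 99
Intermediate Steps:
N(k, B) = 1
A = -3 (A = -3*1 = -3)
C(Y) = 3 (C(Y) = -1*(-3) = 3)
33*C(N(-8, 1)) = 33*3 = 99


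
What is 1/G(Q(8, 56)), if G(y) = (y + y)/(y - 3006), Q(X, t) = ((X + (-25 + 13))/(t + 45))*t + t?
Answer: -149087/5432 ≈ -27.446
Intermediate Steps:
Q(X, t) = t + t*(-12 + X)/(45 + t) (Q(X, t) = ((X - 12)/(45 + t))*t + t = ((-12 + X)/(45 + t))*t + t = t*(-12 + X)/(45 + t) + t = t + t*(-12 + X)/(45 + t))
G(y) = 2*y/(-3006 + y) (G(y) = (2*y)/(-3006 + y) = 2*y/(-3006 + y))
1/G(Q(8, 56)) = 1/(2*(56*(33 + 8 + 56)/(45 + 56))/(-3006 + 56*(33 + 8 + 56)/(45 + 56))) = 1/(2*(56*97/101)/(-3006 + 56*97/101)) = 1/(2*(56*(1/101)*97)/(-3006 + 56*(1/101)*97)) = 1/(2*(5432/101)/(-3006 + 5432/101)) = 1/(2*(5432/101)/(-298174/101)) = 1/(2*(5432/101)*(-101/298174)) = 1/(-5432/149087) = -149087/5432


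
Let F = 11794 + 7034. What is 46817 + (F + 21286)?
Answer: 86931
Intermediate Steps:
F = 18828
46817 + (F + 21286) = 46817 + (18828 + 21286) = 46817 + 40114 = 86931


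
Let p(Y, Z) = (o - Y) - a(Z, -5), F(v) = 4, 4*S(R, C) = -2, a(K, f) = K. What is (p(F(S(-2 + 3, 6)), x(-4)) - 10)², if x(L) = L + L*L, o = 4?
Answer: 484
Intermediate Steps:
S(R, C) = -½ (S(R, C) = (¼)*(-2) = -½)
x(L) = L + L²
p(Y, Z) = 4 - Y - Z (p(Y, Z) = (4 - Y) - Z = 4 - Y - Z)
(p(F(S(-2 + 3, 6)), x(-4)) - 10)² = ((4 - 1*4 - (-4)*(1 - 4)) - 10)² = ((4 - 4 - (-4)*(-3)) - 10)² = ((4 - 4 - 1*12) - 10)² = ((4 - 4 - 12) - 10)² = (-12 - 10)² = (-22)² = 484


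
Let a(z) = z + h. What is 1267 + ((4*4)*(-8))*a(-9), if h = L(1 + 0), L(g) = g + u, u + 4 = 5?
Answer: 2163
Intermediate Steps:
u = 1 (u = -4 + 5 = 1)
L(g) = 1 + g (L(g) = g + 1 = 1 + g)
h = 2 (h = 1 + (1 + 0) = 1 + 1 = 2)
a(z) = 2 + z (a(z) = z + 2 = 2 + z)
1267 + ((4*4)*(-8))*a(-9) = 1267 + ((4*4)*(-8))*(2 - 9) = 1267 + (16*(-8))*(-7) = 1267 - 128*(-7) = 1267 + 896 = 2163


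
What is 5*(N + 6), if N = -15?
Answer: -45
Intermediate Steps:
5*(N + 6) = 5*(-15 + 6) = 5*(-9) = -45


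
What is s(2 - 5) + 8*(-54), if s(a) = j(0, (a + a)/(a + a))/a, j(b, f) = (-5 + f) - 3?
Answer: -1289/3 ≈ -429.67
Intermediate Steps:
j(b, f) = -8 + f
s(a) = -7/a (s(a) = (-8 + (a + a)/(a + a))/a = (-8 + (2*a)/((2*a)))/a = (-8 + (2*a)*(1/(2*a)))/a = (-8 + 1)/a = -7/a)
s(2 - 5) + 8*(-54) = -7/(2 - 5) + 8*(-54) = -7/(-3) - 432 = -7*(-⅓) - 432 = 7/3 - 432 = -1289/3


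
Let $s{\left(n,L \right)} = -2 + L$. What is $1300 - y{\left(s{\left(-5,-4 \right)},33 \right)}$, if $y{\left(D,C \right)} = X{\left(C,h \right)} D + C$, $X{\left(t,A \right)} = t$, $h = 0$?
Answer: $1465$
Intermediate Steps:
$y{\left(D,C \right)} = C + C D$ ($y{\left(D,C \right)} = C D + C = C + C D$)
$1300 - y{\left(s{\left(-5,-4 \right)},33 \right)} = 1300 - 33 \left(1 - 6\right) = 1300 - 33 \left(-5\right) = 1300 - -165 = 1300 + 165 = 1465$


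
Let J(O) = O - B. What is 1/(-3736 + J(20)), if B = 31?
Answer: -1/3747 ≈ -0.00026688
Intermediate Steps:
J(O) = -31 + O (J(O) = O - 1*31 = O - 31 = -31 + O)
1/(-3736 + J(20)) = 1/(-3736 + (-31 + 20)) = 1/(-3736 - 11) = 1/(-3747) = -1/3747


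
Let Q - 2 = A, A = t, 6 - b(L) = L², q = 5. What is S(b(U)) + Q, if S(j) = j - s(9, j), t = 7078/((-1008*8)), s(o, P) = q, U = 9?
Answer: -318035/4032 ≈ -78.878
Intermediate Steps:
b(L) = 6 - L²
s(o, P) = 5
t = -3539/4032 (t = 7078/(-8064) = 7078*(-1/8064) = -3539/4032 ≈ -0.87773)
S(j) = -5 + j (S(j) = j - 1*5 = j - 5 = -5 + j)
A = -3539/4032 ≈ -0.87773
Q = 4525/4032 (Q = 2 - 3539/4032 = 4525/4032 ≈ 1.1223)
S(b(U)) + Q = (-5 + (6 - 1*9²)) + 4525/4032 = (-5 + (6 - 1*81)) + 4525/4032 = (-5 + (6 - 81)) + 4525/4032 = (-5 - 75) + 4525/4032 = -80 + 4525/4032 = -318035/4032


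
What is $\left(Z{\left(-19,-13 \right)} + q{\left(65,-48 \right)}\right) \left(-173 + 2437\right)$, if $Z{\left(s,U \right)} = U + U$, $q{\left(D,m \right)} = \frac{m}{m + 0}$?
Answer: $-56600$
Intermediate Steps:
$q{\left(D,m \right)} = 1$ ($q{\left(D,m \right)} = \frac{m}{m} = 1$)
$Z{\left(s,U \right)} = 2 U$
$\left(Z{\left(-19,-13 \right)} + q{\left(65,-48 \right)}\right) \left(-173 + 2437\right) = \left(2 \left(-13\right) + 1\right) \left(-173 + 2437\right) = \left(-26 + 1\right) 2264 = \left(-25\right) 2264 = -56600$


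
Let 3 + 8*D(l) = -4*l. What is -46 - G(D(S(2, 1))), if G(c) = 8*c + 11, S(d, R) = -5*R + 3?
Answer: -62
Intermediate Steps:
S(d, R) = 3 - 5*R
D(l) = -3/8 - l/2 (D(l) = -3/8 + (-4*l)/8 = -3/8 - l/2)
G(c) = 11 + 8*c
-46 - G(D(S(2, 1))) = -46 - (11 + 8*(-3/8 - (3 - 5*1)/2)) = -46 - (11 + 8*(-3/8 - (3 - 5)/2)) = -46 - (11 + 8*(-3/8 - 1/2*(-2))) = -46 - (11 + 8*(-3/8 + 1)) = -46 - (11 + 8*(5/8)) = -46 - (11 + 5) = -46 - 1*16 = -46 - 16 = -62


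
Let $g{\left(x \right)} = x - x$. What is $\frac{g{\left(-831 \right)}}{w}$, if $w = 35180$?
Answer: $0$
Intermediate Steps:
$g{\left(x \right)} = 0$
$\frac{g{\left(-831 \right)}}{w} = \frac{0}{35180} = 0 \cdot \frac{1}{35180} = 0$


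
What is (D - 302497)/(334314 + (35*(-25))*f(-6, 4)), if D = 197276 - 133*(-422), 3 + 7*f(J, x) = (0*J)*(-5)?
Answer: -16365/111563 ≈ -0.14669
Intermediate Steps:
f(J, x) = -3/7 (f(J, x) = -3/7 + ((0*J)*(-5))/7 = -3/7 + (0*(-5))/7 = -3/7 + (⅐)*0 = -3/7 + 0 = -3/7)
D = 253402 (D = 197276 - 1*(-56126) = 197276 + 56126 = 253402)
(D - 302497)/(334314 + (35*(-25))*f(-6, 4)) = (253402 - 302497)/(334314 + (35*(-25))*(-3/7)) = -49095/(334314 - 875*(-3/7)) = -49095/(334314 + 375) = -49095/334689 = -49095*1/334689 = -16365/111563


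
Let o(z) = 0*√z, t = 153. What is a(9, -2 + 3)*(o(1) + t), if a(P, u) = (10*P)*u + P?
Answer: 15147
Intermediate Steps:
a(P, u) = P + 10*P*u (a(P, u) = 10*P*u + P = P + 10*P*u)
o(z) = 0
a(9, -2 + 3)*(o(1) + t) = (9*(1 + 10*(-2 + 3)))*(0 + 153) = (9*(1 + 10*1))*153 = (9*(1 + 10))*153 = (9*11)*153 = 99*153 = 15147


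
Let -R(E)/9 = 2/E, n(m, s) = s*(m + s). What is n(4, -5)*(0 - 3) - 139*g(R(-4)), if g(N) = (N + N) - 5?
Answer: -571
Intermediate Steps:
R(E) = -18/E
g(N) = -5 + 2*N (g(N) = 2*N - 5 = -5 + 2*N)
n(4, -5)*(0 - 3) - 139*g(R(-4)) = (-5*(4 - 5))*(0 - 3) - 139*(-5 + 2*(-18/(-4))) = -5*(-1)*(-3) - 139*(-5 + 2*(-18*(-¼))) = 5*(-3) - 139*(-5 + 2*(9/2)) = -15 - 139*(-5 + 9) = -15 - 139*4 = -15 - 556 = -571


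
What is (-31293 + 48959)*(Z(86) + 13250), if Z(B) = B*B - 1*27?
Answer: 364255254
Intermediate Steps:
Z(B) = -27 + B² (Z(B) = B² - 27 = -27 + B²)
(-31293 + 48959)*(Z(86) + 13250) = (-31293 + 48959)*((-27 + 86²) + 13250) = 17666*((-27 + 7396) + 13250) = 17666*(7369 + 13250) = 17666*20619 = 364255254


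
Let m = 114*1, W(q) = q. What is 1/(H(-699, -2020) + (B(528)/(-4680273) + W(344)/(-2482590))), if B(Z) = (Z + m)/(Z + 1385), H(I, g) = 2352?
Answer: 3704587930957485/8713190300020265314 ≈ 0.00042517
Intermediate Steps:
m = 114
B(Z) = (114 + Z)/(1385 + Z) (B(Z) = (Z + 114)/(Z + 1385) = (114 + Z)/(1385 + Z))
1/(H(-699, -2020) + (B(528)/(-4680273) + W(344)/(-2482590))) = 1/(2352 + (((114 + 528)/(1385 + 528))/(-4680273) + 344/(-2482590))) = 1/(2352 + ((642/1913)*(-1/4680273) + 344*(-1/2482590))) = 1/(2352 + (((1/1913)*642)*(-1/4680273) - 172/1241295)) = 1/(2352 + ((642/1913)*(-1/4680273) - 172/1241295)) = 1/(2352 + (-214/2984454083 - 172/1241295)) = 1/(2352 - 513591739406/3704587930957485) = 1/(8713190300020265314/3704587930957485) = 3704587930957485/8713190300020265314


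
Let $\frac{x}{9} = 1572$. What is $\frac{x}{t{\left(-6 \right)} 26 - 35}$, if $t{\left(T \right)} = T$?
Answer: $- \frac{14148}{191} \approx -74.073$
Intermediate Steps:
$x = 14148$ ($x = 9 \cdot 1572 = 14148$)
$\frac{x}{t{\left(-6 \right)} 26 - 35} = \frac{14148}{\left(-6\right) 26 - 35} = \frac{14148}{-156 - 35} = \frac{14148}{-191} = 14148 \left(- \frac{1}{191}\right) = - \frac{14148}{191}$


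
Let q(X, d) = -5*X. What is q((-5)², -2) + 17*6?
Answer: -23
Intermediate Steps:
q((-5)², -2) + 17*6 = -5*(-5)² + 17*6 = -5*25 + 102 = -125 + 102 = -23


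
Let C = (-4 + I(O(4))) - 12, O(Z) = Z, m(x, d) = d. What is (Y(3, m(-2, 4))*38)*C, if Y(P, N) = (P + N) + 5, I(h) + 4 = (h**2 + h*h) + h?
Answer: 7296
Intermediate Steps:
I(h) = -4 + h + 2*h**2 (I(h) = -4 + ((h**2 + h*h) + h) = -4 + ((h**2 + h**2) + h) = -4 + (2*h**2 + h) = -4 + (h + 2*h**2) = -4 + h + 2*h**2)
Y(P, N) = 5 + N + P (Y(P, N) = (N + P) + 5 = 5 + N + P)
C = 16 (C = (-4 + (-4 + 4 + 2*4**2)) - 12 = (-4 + (-4 + 4 + 2*16)) - 12 = (-4 + (-4 + 4 + 32)) - 12 = (-4 + 32) - 12 = 28 - 12 = 16)
(Y(3, m(-2, 4))*38)*C = ((5 + 4 + 3)*38)*16 = (12*38)*16 = 456*16 = 7296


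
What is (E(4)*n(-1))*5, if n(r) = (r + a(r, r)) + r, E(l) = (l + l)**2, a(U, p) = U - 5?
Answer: -2560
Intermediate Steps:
a(U, p) = -5 + U
E(l) = 4*l**2 (E(l) = (2*l)**2 = 4*l**2)
n(r) = -5 + 3*r (n(r) = (r + (-5 + r)) + r = (-5 + 2*r) + r = -5 + 3*r)
(E(4)*n(-1))*5 = ((4*4**2)*(-5 + 3*(-1)))*5 = ((4*16)*(-5 - 3))*5 = (64*(-8))*5 = -512*5 = -2560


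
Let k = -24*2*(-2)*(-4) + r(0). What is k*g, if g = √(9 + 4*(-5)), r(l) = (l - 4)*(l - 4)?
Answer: -368*I*√11 ≈ -1220.5*I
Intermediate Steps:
r(l) = (-4 + l)² (r(l) = (-4 + l)*(-4 + l) = (-4 + l)²)
k = -368 (k = -24*2*(-2)*(-4) + (-4 + 0)² = -(-96)*(-4) + (-4)² = -24*16 + 16 = -384 + 16 = -368)
g = I*√11 (g = √(9 - 20) = √(-11) = I*√11 ≈ 3.3166*I)
k*g = -368*I*√11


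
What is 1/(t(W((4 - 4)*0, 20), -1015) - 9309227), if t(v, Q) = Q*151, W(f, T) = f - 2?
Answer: -1/9462492 ≈ -1.0568e-7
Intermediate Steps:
W(f, T) = -2 + f
t(v, Q) = 151*Q
1/(t(W((4 - 4)*0, 20), -1015) - 9309227) = 1/(151*(-1015) - 9309227) = 1/(-153265 - 9309227) = 1/(-9462492) = -1/9462492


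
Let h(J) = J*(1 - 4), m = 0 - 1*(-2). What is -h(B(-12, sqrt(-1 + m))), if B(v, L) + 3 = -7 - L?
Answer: -33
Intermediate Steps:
m = 2 (m = 0 + 2 = 2)
B(v, L) = -10 - L (B(v, L) = -3 + (-7 - L) = -10 - L)
h(J) = -3*J (h(J) = J*(-3) = -3*J)
-h(B(-12, sqrt(-1 + m))) = -(-3)*(-10 - sqrt(-1 + 2)) = -(-3)*(-10 - sqrt(1)) = -(-3)*(-10 - 1*1) = -(-3)*(-10 - 1) = -(-3)*(-11) = -1*33 = -33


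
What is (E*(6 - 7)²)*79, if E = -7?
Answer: -553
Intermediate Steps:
(E*(6 - 7)²)*79 = -7*(6 - 7)²*79 = -7*(-1)²*79 = -7*1*79 = -7*79 = -553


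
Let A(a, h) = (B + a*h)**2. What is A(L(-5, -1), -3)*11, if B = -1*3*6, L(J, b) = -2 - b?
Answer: 2475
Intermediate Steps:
B = -18 (B = -3*6 = -18)
A(a, h) = (-18 + a*h)**2
A(L(-5, -1), -3)*11 = (-18 + (-2 - 1*(-1))*(-3))**2*11 = (-18 + (-2 + 1)*(-3))**2*11 = (-18 - 1*(-3))**2*11 = (-18 + 3)**2*11 = (-15)**2*11 = 225*11 = 2475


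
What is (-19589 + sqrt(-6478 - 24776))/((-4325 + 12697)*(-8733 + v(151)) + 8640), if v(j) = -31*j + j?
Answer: 19589/111029196 - I*sqrt(31254)/111029196 ≈ 0.00017643 - 1.5923e-6*I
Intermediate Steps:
v(j) = -30*j
(-19589 + sqrt(-6478 - 24776))/((-4325 + 12697)*(-8733 + v(151)) + 8640) = (-19589 + sqrt(-6478 - 24776))/((-4325 + 12697)*(-8733 - 30*151) + 8640) = (-19589 + sqrt(-31254))/(8372*(-8733 - 4530) + 8640) = (-19589 + I*sqrt(31254))/(8372*(-13263) + 8640) = (-19589 + I*sqrt(31254))/(-111037836 + 8640) = (-19589 + I*sqrt(31254))/(-111029196) = (-19589 + I*sqrt(31254))*(-1/111029196) = 19589/111029196 - I*sqrt(31254)/111029196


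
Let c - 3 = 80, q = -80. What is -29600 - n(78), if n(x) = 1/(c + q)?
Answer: -88801/3 ≈ -29600.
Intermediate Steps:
c = 83 (c = 3 + 80 = 83)
n(x) = ⅓ (n(x) = 1/(83 - 80) = 1/3 = ⅓)
-29600 - n(78) = -29600 - 1*⅓ = -29600 - ⅓ = -88801/3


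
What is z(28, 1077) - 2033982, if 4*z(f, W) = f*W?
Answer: -2026443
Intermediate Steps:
z(f, W) = W*f/4 (z(f, W) = (f*W)/4 = (W*f)/4 = W*f/4)
z(28, 1077) - 2033982 = (1/4)*1077*28 - 2033982 = 7539 - 2033982 = -2026443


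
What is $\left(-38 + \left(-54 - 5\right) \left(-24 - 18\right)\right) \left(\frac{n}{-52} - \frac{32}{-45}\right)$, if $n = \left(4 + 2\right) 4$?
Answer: $\frac{71248}{117} \approx 608.96$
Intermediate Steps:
$n = 24$ ($n = 6 \cdot 4 = 24$)
$\left(-38 + \left(-54 - 5\right) \left(-24 - 18\right)\right) \left(\frac{n}{-52} - \frac{32}{-45}\right) = \left(-38 + \left(-54 - 5\right) \left(-24 - 18\right)\right) \left(\frac{24}{-52} - \frac{32}{-45}\right) = \left(-38 - -2478\right) \left(24 \left(- \frac{1}{52}\right) - - \frac{32}{45}\right) = \left(-38 + 2478\right) \left(- \frac{6}{13} + \frac{32}{45}\right) = 2440 \cdot \frac{146}{585} = \frac{71248}{117}$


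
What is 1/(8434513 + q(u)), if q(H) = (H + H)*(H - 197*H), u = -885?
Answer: -1/298589687 ≈ -3.3491e-9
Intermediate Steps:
q(H) = -392*H² (q(H) = (2*H)*(-196*H) = -392*H²)
1/(8434513 + q(u)) = 1/(8434513 - 392*(-885)²) = 1/(8434513 - 392*783225) = 1/(8434513 - 307024200) = 1/(-298589687) = -1/298589687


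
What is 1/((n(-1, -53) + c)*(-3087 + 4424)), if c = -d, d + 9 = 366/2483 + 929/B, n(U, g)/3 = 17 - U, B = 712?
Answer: 9256/761671043 ≈ 1.2152e-5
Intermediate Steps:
n(U, g) = 51 - 3*U (n(U, g) = 3*(17 - U) = 51 - 3*U)
d = -13343765/1767896 (d = -9 + (366/2483 + 929/712) = -9 + 2567299/1767896 = -13343765/1767896 ≈ -7.5478)
c = 13343765/1767896 (c = -1*(-13343765/1767896) = 13343765/1767896 ≈ 7.5478)
1/((n(-1, -53) + c)*(-3087 + 4424)) = 1/(((51 - 3*(-1)) + 13343765/1767896)*(-3087 + 4424)) = 1/(((51 + 3) + 13343765/1767896)*1337) = 1/((54 + 13343765/1767896)*1337) = 1/((108810149/1767896)*1337) = 1/(761671043/9256) = 9256/761671043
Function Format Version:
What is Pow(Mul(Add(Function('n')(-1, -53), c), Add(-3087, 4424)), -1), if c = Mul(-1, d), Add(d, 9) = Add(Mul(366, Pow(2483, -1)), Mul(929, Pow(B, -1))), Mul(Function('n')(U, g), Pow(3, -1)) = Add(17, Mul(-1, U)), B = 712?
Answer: Rational(9256, 761671043) ≈ 1.2152e-5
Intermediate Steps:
Function('n')(U, g) = Add(51, Mul(-3, U)) (Function('n')(U, g) = Mul(3, Add(17, Mul(-1, U))) = Add(51, Mul(-3, U)))
d = Rational(-13343765, 1767896) (d = Add(-9, Add(Mul(366, Pow(2483, -1)), Mul(929, Pow(712, -1)))) = Add(-9, Add(Mul(366, Rational(1, 2483)), Mul(929, Rational(1, 712)))) = Add(-9, Add(Rational(366, 2483), Rational(929, 712))) = Add(-9, Rational(2567299, 1767896)) = Rational(-13343765, 1767896) ≈ -7.5478)
c = Rational(13343765, 1767896) (c = Mul(-1, Rational(-13343765, 1767896)) = Rational(13343765, 1767896) ≈ 7.5478)
Pow(Mul(Add(Function('n')(-1, -53), c), Add(-3087, 4424)), -1) = Pow(Mul(Add(Add(51, Mul(-3, -1)), Rational(13343765, 1767896)), Add(-3087, 4424)), -1) = Pow(Mul(Add(Add(51, 3), Rational(13343765, 1767896)), 1337), -1) = Pow(Mul(Add(54, Rational(13343765, 1767896)), 1337), -1) = Pow(Mul(Rational(108810149, 1767896), 1337), -1) = Pow(Rational(761671043, 9256), -1) = Rational(9256, 761671043)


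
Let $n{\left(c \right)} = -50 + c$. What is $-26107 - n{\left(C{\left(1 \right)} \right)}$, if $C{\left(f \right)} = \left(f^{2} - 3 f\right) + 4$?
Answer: $-26059$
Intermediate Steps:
$C{\left(f \right)} = 4 + f^{2} - 3 f$
$-26107 - n{\left(C{\left(1 \right)} \right)} = -26107 - \left(-50 + \left(4 + 1^{2} - 3\right)\right) = -26107 - \left(-50 + \left(4 + 1 - 3\right)\right) = -26107 - \left(-50 + 2\right) = -26107 - -48 = -26107 + 48 = -26059$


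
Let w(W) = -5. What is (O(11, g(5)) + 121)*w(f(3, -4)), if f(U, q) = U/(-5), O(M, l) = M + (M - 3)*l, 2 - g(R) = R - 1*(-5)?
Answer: -340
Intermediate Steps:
g(R) = -3 - R (g(R) = 2 - (R - 1*(-5)) = 2 - (R + 5) = 2 - (5 + R) = 2 + (-5 - R) = -3 - R)
O(M, l) = M + l*(-3 + M) (O(M, l) = M + (-3 + M)*l = M + l*(-3 + M))
f(U, q) = -U/5 (f(U, q) = U*(-1/5) = -U/5)
(O(11, g(5)) + 121)*w(f(3, -4)) = ((11 - 3*(-3 - 1*5) + 11*(-3 - 1*5)) + 121)*(-5) = ((11 - 3*(-3 - 5) + 11*(-3 - 5)) + 121)*(-5) = ((11 - 3*(-8) + 11*(-8)) + 121)*(-5) = ((11 + 24 - 88) + 121)*(-5) = (-53 + 121)*(-5) = 68*(-5) = -340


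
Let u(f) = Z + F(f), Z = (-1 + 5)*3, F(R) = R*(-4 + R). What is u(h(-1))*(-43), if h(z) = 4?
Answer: -516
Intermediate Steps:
Z = 12 (Z = 4*3 = 12)
u(f) = 12 + f*(-4 + f)
u(h(-1))*(-43) = (12 + 4*(-4 + 4))*(-43) = (12 + 4*0)*(-43) = (12 + 0)*(-43) = 12*(-43) = -516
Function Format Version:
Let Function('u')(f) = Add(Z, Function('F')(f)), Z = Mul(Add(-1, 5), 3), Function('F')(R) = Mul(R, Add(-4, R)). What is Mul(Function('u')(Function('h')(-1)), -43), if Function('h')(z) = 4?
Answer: -516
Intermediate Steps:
Z = 12 (Z = Mul(4, 3) = 12)
Function('u')(f) = Add(12, Mul(f, Add(-4, f)))
Mul(Function('u')(Function('h')(-1)), -43) = Mul(Add(12, Mul(4, Add(-4, 4))), -43) = Mul(Add(12, Mul(4, 0)), -43) = Mul(Add(12, 0), -43) = Mul(12, -43) = -516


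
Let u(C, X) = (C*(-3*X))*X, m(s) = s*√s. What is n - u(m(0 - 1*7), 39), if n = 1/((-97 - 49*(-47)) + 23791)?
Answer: 1/25997 - 31941*I*√7 ≈ 3.8466e-5 - 84508.0*I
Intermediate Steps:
m(s) = s^(3/2)
n = 1/25997 (n = 1/((-97 + 2303) + 23791) = 1/(2206 + 23791) = 1/25997 ≈ 3.8466e-5)
u(C, X) = -3*C*X² (u(C, X) = (-3*C*X)*X = -3*C*X²)
n - u(m(0 - 1*7), 39) = 1/25997 - (-3)*(0 - 1*7)^(3/2)*39² = 1/25997 - (-3)*(0 - 7)^(3/2)*1521 = 1/25997 - (-3)*(-7)^(3/2)*1521 = 1/25997 - (-3)*(-7*I*√7)*1521 = 1/25997 - 31941*I*√7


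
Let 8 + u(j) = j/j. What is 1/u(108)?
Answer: -⅐ ≈ -0.14286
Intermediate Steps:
u(j) = -7 (u(j) = -8 + j/j = -8 + 1 = -7)
1/u(108) = 1/(-7) = -⅐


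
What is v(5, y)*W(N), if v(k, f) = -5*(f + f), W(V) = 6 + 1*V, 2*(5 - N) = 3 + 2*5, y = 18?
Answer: -810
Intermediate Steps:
N = -3/2 (N = 5 - (3 + 2*5)/2 = 5 - (3 + 10)/2 = 5 - 1/2*13 = 5 - 13/2 = -3/2 ≈ -1.5000)
W(V) = 6 + V
v(k, f) = -10*f
v(5, y)*W(N) = (-10*18)*(6 - 3/2) = -180*9/2 = -810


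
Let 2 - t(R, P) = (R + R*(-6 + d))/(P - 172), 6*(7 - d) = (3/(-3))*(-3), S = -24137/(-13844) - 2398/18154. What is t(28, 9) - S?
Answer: 13237318925/20482904044 ≈ 0.64626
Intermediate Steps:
S = 202492593/125661988 (S = -24137*(-1/13844) - 2398*1/18154 = 24137/13844 - 1199/9077 = 202492593/125661988 ≈ 1.6114)
d = 13/2 (d = 7 - 3/(-3)*(-3)/6 = 7 - 3*(-1/3)*(-3)/6 = 7 - (-1)*(-3)/6 = 7 - 1/6*3 = 7 - 1/2 = 13/2 ≈ 6.5000)
t(R, P) = 2 - 3*R/(2*(-172 + P)) (t(R, P) = 2 - (R + R*(-6 + 13/2))/(P - 172) = 2 - (R + R*(1/2))/(-172 + P) = 2 - (R + R/2)/(-172 + P) = 2 - 3*R/2/(-172 + P) = 2 - 3*R/(2*(-172 + P)))
t(28, 9) - S = (-688 - 3*28 + 4*9)/(2*(-172 + 9)) - 1*202492593/125661988 = (1/2)*(-688 - 84 + 36)/(-163) - 202492593/125661988 = (1/2)*(-1/163)*(-736) - 202492593/125661988 = 368/163 - 202492593/125661988 = 13237318925/20482904044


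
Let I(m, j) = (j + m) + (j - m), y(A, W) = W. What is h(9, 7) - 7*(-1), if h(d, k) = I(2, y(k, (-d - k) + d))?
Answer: -7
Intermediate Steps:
I(m, j) = 2*j
h(d, k) = -2*k (h(d, k) = 2*((-d - k) + d) = 2*(-k) = -2*k)
h(9, 7) - 7*(-1) = -2*7 - 7*(-1) = -14 + 7 = -7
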